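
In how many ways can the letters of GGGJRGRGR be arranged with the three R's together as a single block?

42

Treat the 3 copies of R as a single block. The multiset to arrange is then {RRR, G, G, G, G, G, J}, 7 items in all.
That gives (7)!/(5!) = 42 arrangements.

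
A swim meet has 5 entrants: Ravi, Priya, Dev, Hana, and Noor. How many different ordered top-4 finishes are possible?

120

There are 5 choices for 1st place, 4 for 2nd, and so on down to 2 for position 4.
That gives 5 × 4 × 3 × 2 = 120.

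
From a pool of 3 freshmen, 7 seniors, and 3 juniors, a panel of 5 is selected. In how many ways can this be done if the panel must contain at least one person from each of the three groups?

Unrestricted: C(13,5) = 1287 ways to pick any 5 of the 13.
Subtract selections that omit an entire group: no freshmen → C(10,5) = 252; no seniors → C(6,5) = 6; no juniors → C(10,5) = 252.
Add back selections omitting two groups (i.e. drawn from a single group): C(3,5) + C(7,5) + C(3,5) = 21.
By inclusion–exclusion: 1287 − 510 + 21 = 798.

798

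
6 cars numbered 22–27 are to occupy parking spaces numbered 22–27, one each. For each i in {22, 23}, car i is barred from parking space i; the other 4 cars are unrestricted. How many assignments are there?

Let Aᵢ (for i ∈ {22, 23}) be the placements that put car i in its forbidden parking space. Any j of these fix j positions, leaving (6−j)! ways to fill the rest, and there are C(2,j) ways to pick which j.
By inclusion–exclusion, the number of valid placements is Σ_{j=0}^{2} (−1)^j C(2,j)·(6−j)!.
Computing: 720 − 240 + 24 = 504.

504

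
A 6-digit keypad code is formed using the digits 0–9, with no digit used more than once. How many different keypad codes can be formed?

With no repetition, fill the 6 digits in order: 10 choices, then 9, down to 5.
10 × 9 × 8 × 7 × 6 × 5 = 151200.

151200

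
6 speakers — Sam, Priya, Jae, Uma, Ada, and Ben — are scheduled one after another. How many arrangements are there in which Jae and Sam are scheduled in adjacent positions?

240

Glue Jae and Sam into one block (2 internal orders), leaving 5 units to arrange in a row.
That gives 2 × 5! = 2 × 120 = 240.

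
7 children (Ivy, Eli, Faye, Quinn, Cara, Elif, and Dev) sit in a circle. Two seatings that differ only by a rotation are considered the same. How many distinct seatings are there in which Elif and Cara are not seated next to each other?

All circular seatings of 7 people number (6)! = 720.
Those with Elif next to Cara: fuse the pair into one unit and seat 6 units around a circle — 2·(5)! = 240.
Subtracting, 720 − 240 = 480.

480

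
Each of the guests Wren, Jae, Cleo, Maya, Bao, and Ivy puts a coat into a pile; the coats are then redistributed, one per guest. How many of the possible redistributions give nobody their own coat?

Let Aᵢ be the assignments in which guest i gets their own coat. We want the size of the complement of A₁∪…∪A_6.
By inclusion–exclusion this is Σ_{j=0}^{6} (−1)^j C(6,j)·(6−j)!.
Computing: 720 − 720 + 360 − 120 + 30 − 6 + 1 = 265.

265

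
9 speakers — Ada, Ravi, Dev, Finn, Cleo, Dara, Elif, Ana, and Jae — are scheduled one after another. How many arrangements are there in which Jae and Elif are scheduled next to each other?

Glue Jae and Elif into one block (2 internal orders), leaving 8 units to arrange in a row.
So the count is 2·(8)! = 80640.

80640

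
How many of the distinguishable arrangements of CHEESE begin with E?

60

Fix E in the first position and arrange the remaining 5 letters.
Those 5 letters have E appearing twice, giving (5)!/(2!) = 60.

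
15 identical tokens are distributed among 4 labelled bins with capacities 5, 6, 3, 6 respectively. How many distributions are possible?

Without the upper bounds there are C(18,3) = 816 ways to split 15 among 4 bins.
Subtract solutions that violate a single cap (substitute x_i' = x_i − (cap_i+1)): x_1 ≥ 6 gives C(12,3) = 220; x_2 ≥ 7 gives C(11,3) = 165; x_3 ≥ 4 gives C(14,3) = 364; x_4 ≥ 7 gives C(11,3) = 165. Together 914.
Add back pairs where two caps are both exceeded: 10 + 56 + 10 + 35 + 4 + 35 = 150.
By inclusion–exclusion the count is 816 − 914 + 150 = 52.

52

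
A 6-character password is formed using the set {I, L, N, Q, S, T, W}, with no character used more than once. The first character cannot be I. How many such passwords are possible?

The first character has 7−1 = 6 choices (anything except I).
The remaining 5 characters are filled from the other 6 symbols without repetition: 6 × 5 × 4 × 3 × 2 = 720.
Total: 6 × 720 = 4320.

4320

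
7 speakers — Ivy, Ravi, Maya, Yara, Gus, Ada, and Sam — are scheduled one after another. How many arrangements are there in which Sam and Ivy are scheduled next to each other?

1440

Treat {Sam, Ivy} as a single unit. There are 6 units to order, and the pair itself can be ordered 2 ways.
That gives 2 × 6! = 2 × 720 = 1440.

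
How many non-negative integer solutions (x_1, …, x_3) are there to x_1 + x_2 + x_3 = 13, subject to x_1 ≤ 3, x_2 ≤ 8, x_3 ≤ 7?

18

Without the upper bounds there are C(15,2) = 105 ways to split 13 among 3 variables.
Subtract solutions that violate a single cap (substitute x_i' = x_i − (cap_i+1)): x_1 ≥ 4 gives C(11,2) = 55; x_2 ≥ 9 gives C(6,2) = 15; x_3 ≥ 8 gives C(7,2) = 21. Together 91.
Add back pairs where two caps are both exceeded: 1 + 3 + 0 = 4.
By inclusion–exclusion the count is 105 − 91 + 4 = 18.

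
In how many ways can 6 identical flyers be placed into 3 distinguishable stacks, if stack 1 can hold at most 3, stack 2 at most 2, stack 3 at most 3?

Ignoring the caps, the number of non-negative solutions to x_1+…+x_3 = 6 is C(8,2) = 28.
Subtract solutions that violate a single cap (substitute x_i' = x_i − (cap_i+1)): x_1 ≥ 4 gives C(4,2) = 6; x_2 ≥ 3 gives C(5,2) = 10; x_3 ≥ 4 gives C(4,2) = 6. Together 22.
No two caps can be exceeded simultaneously, so the pair terms are all 0.
By inclusion–exclusion the count is 28 − 22 + 0 = 6.

6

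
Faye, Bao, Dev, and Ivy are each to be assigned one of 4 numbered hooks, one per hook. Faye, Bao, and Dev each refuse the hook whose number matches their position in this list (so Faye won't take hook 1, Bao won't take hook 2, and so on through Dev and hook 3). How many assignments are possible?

11

Let Aᵢ (for i ∈ {1, 2, 3}) be the placements that put person i in their forbidden hook. Any j of these fix j positions, leaving (4−j)! ways to fill the rest, and there are C(3,j) ways to pick which j.
By inclusion–exclusion, the number of valid placements is Σ_{j=0}^{3} (−1)^j C(3,j)·(4−j)!.
Computing: 24 − 18 + 6 − 1 = 11.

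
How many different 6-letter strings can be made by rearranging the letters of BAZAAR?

Letter multiplicities in BAZAAR: A×3, B×1, R×1, Z×1.
So there are 6! / (3!) = 120 distinguishable arrangements.

120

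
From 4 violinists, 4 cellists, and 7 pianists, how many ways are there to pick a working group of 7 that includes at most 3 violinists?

6270

Split by how many violinists are chosen (0 through 3).
Sum: C(4,0)·C(11,7) + C(4,1)·C(11,6) + C(4,2)·C(11,5) + C(4,3)·C(11,4) = 330 + 1848 + 2772 + 1320 = 6270.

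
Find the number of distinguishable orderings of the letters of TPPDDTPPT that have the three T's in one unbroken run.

Treat the 3 copies of T as a single block. The multiset to arrange is then {TTT, D, D, P, P, P, P}, 7 items in all.
That gives (7)!/(4!·2!) = 105 arrangements.

105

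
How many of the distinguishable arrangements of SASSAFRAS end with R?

Fix R in the last position and arrange the remaining 8 letters.
Those 8 letters have A appearing 3 times and S appearing 4 times, giving (8)!/(4!·3!) = 280.

280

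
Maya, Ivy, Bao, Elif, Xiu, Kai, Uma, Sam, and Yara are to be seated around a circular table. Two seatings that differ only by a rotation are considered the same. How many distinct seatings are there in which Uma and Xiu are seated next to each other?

10080

Glue Uma and Xiu into a block (2 internal orders). Seating 8 units around a circle gives (7)! arrangements.
So 2 × (7)! = 2 × 5040 = 10080.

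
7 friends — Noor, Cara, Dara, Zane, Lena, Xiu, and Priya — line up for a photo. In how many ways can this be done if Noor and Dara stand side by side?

1440

Treat {Noor, Dara} as a single unit. There are 6 units to order, and the pair itself can be ordered 2 ways.
So the count is 2·(6)! = 1440.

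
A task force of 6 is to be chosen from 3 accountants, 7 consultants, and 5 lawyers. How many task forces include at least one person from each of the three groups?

3850

With no constraint there are C(15,6) = 5005 possible selections.
Subtract selections that omit an entire group: no accountants → C(12,6) = 924; no consultants → C(8,6) = 28; no lawyers → C(10,6) = 210.
Add back selections omitting two groups (i.e. drawn from a single group): C(3,6) + C(7,6) + C(5,6) = 7.
By inclusion–exclusion: 5005 − 1162 + 7 = 3850.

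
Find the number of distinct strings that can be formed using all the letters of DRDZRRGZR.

Letter multiplicities in DRDZRRGZR: D×2, G×1, R×4, Z×2.
The number of distinct arrangements is 9!/(4!·2!·2!) = 362880/96 = 3780.

3780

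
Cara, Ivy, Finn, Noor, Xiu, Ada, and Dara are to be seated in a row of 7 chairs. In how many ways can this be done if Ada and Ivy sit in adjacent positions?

Treat {Ada, Ivy} as a single unit. There are 6 units to order, and the pair itself can be ordered 2 ways.
That gives 2 × 6! = 2 × 720 = 1440.

1440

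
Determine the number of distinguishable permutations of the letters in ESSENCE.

ESSENCE has 7 letters with E appearing 3 times and S appearing twice.
Dividing 7! = 5040 by 3!·2! = 12 for the repeated letters gives 420.

420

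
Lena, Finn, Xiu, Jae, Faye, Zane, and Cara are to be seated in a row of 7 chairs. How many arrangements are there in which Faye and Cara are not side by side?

Of the 7! = 5040 arrangements, those with Faye and Cara adjacent number 2 × 6! = 1440 (treat the pair as a block with 2 internal orders).
So 5040 − 1440 = 3600 arrangements keep them apart.

3600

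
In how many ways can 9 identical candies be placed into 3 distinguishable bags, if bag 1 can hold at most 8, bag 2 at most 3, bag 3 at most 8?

32

By stars and bars, unrestricted non-negative solutions to x_1+…+x_3 = 9 number C(9+2,2) = 55.
Subtract solutions that violate a single cap (substitute x_i' = x_i − (cap_i+1)): x_1 ≥ 9 gives C(2,2) = 1; x_2 ≥ 4 gives C(7,2) = 21; x_3 ≥ 9 gives C(2,2) = 1. Together 23.
No two caps can be exceeded simultaneously, so the pair terms are all 0.
By inclusion–exclusion the count is 55 − 23 + 0 = 32.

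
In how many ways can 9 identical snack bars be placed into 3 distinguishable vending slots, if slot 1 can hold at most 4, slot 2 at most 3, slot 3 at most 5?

Ignoring the caps, the number of non-negative solutions to x_1+…+x_3 = 9 is C(11,2) = 55.
Subtract solutions that violate a single cap (substitute x_i' = x_i − (cap_i+1)): x_1 ≥ 5 gives C(6,2) = 15; x_2 ≥ 4 gives C(7,2) = 21; x_3 ≥ 6 gives C(5,2) = 10. Together 46.
Add back pairs where two caps are both exceeded: 1 + 0 + 0 = 1.
By inclusion–exclusion the count is 55 − 46 + 1 = 10.

10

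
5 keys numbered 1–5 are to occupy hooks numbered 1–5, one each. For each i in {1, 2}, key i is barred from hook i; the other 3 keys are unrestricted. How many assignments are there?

78

Let Aᵢ (for i ∈ {1, 2}) be the placements that put key i in its forbidden hook. Any j of these fix j positions, leaving (5−j)! ways to fill the rest, and there are C(2,j) ways to pick which j.
By inclusion–exclusion, the number of valid placements is Σ_{j=0}^{2} (−1)^j C(2,j)·(5−j)!.
Computing: 120 − 48 + 6 = 78.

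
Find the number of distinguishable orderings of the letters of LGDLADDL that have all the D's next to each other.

120

Treat the 3 copies of D as a single block. The multiset to arrange is then {DDD, A, G, L, L, L}, 6 items in all.
That gives (6)!/(3!) = 120 arrangements.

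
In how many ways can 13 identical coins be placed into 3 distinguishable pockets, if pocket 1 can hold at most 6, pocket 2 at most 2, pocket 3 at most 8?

By stars and bars, unrestricted non-negative solutions to x_1+…+x_3 = 13 number C(13+2,2) = 105.
Subtract solutions that violate a single cap (substitute x_i' = x_i − (cap_i+1)): x_1 ≥ 7 gives C(8,2) = 28; x_2 ≥ 3 gives C(12,2) = 66; x_3 ≥ 9 gives C(6,2) = 15. Together 109.
Add back pairs where two caps are both exceeded: 10 + 0 + 3 = 13.
By inclusion–exclusion the count is 105 − 109 + 13 = 9.

9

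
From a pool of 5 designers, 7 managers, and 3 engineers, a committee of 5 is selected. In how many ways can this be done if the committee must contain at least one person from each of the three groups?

Total 5-person selections from all 15: C(15,5) = 3003.
Selections missing a whole group: no designers → C(10,5) = 252; no managers → C(8,5) = 56; no engineers → C(12,5) = 792.
Add back selections omitting two groups (i.e. drawn from a single group): C(5,5) + C(7,5) + C(3,5) = 22.
By inclusion–exclusion: 3003 − 1100 + 22 = 1925.

1925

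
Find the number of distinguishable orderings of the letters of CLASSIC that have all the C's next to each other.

360

Treat the 2 copies of C as a single block. The multiset to arrange is then {CC, A, I, L, S, S}, 6 items in all.
That gives (6)!/(2!) = 360 arrangements.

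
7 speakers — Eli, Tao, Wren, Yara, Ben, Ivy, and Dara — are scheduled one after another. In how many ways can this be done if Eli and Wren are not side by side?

There are 7! = 5040 arrangements in all. If Eli and Wren are adjacent, merging them into one block gives 2·(6)! = 1440 arrangements.
Complementary counting: 5040 − 1440 = 3600.

3600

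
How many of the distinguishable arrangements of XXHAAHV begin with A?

Fix A in the first position and arrange the remaining 6 letters.
Those 6 letters have H appearing twice and X appearing twice, giving (6)!/(2!·2!) = 180.

180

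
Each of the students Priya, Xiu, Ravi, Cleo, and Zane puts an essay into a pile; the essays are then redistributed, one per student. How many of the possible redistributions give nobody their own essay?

Count assignments avoiding every fixed point. For any j of the 5 students fixed to their own essay, the other 5−j can be arranged in (5−j)! ways.
By inclusion–exclusion this is Σ_{j=0}^{5} (−1)^j C(5,j)·(5−j)!.
Computing: 120 − 120 + 60 − 20 + 5 − 1 = 44.

44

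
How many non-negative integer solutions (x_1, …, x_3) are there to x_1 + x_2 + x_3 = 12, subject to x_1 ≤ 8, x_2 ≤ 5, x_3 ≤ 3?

Without the upper bounds there are C(14,2) = 91 ways to split 12 among 3 variables.
Subtract solutions that violate a single cap (substitute x_i' = x_i − (cap_i+1)): x_1 ≥ 9 gives C(5,2) = 10; x_2 ≥ 6 gives C(8,2) = 28; x_3 ≥ 4 gives C(10,2) = 45. Together 83.
Add back pairs where two caps are both exceeded: 0 + 0 + 6 = 6.
By inclusion–exclusion the count is 91 − 83 + 6 = 14.

14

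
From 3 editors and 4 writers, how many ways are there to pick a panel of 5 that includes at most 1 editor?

Split by how many editors are chosen (0 through 1).
Sum: C(3,0)·C(4,5) + C(3,1)·C(4,4) = 0 + 3 = 3.

3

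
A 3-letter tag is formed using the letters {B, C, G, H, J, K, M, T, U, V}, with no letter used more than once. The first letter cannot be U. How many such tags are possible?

The first letter has 10−1 = 9 choices (anything except U).
The remaining 2 letters are filled from the other 9 symbols without repetition: 9 × 8 = 72.
Total: 9 × 72 = 648.

648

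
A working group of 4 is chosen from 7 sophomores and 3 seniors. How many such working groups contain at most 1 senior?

Split by how many seniors are chosen (0 through 1).
Sum: C(3,0)·C(7,4) + C(3,1)·C(7,3) = 35 + 105 = 140.

140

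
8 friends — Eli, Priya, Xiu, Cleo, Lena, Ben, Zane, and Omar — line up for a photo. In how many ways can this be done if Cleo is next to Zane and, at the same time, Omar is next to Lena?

Treat {Cleo,Zane} as one block (2 orders) and {Omar,Lena} as another (2 orders).
That leaves 6 units to arrange: 2 × 2 × 6! = 4 × 720 = 2880.

2880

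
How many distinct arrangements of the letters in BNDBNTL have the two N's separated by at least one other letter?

900

Total arrangements of BNDBNTL: 7!/(2!·2!) = 1260.
If the two N's are adjacent, glue them into one block, leaving 6 items to arrange: (6)!/(2!) = 360 ways.
Hence 1260 − 360 = 900.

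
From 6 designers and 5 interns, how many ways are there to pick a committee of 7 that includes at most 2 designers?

Split by how many designers are chosen (0 through 2).
Sum: C(6,0)·C(5,7) + C(6,1)·C(5,6) + C(6,2)·C(5,5) = 0 + 0 + 15 = 15.

15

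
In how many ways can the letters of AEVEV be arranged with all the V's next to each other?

Treat the 2 copies of V as a single block. The multiset to arrange is then {VV, A, E, E}, 4 items in all.
That gives (4)!/(2!) = 12 arrangements.

12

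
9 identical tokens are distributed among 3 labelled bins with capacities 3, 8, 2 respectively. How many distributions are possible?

By stars and bars, unrestricted non-negative solutions to x_1+…+x_3 = 9 number C(9+2,2) = 55.
Subtract solutions that violate a single cap (substitute x_i' = x_i − (cap_i+1)): x_1 ≥ 4 gives C(7,2) = 21; x_2 ≥ 9 gives C(2,2) = 1; x_3 ≥ 3 gives C(8,2) = 28. Together 50.
Add back pairs where two caps are both exceeded: 0 + 6 + 0 = 6.
By inclusion–exclusion the count is 55 − 50 + 6 = 11.

11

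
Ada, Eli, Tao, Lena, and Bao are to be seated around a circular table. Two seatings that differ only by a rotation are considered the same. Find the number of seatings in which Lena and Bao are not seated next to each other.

12

All circular seatings of 5 people number (4)! = 24.
Those with Lena next to Bao: fuse the pair into one unit and seat 4 units around a circle — 2·(3)! = 12.
Subtracting, 24 − 12 = 12.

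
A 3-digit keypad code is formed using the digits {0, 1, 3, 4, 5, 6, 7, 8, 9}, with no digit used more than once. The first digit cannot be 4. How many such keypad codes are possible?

The first digit has 9−1 = 8 choices (anything except 4).
The remaining 2 digits are filled from the other 8 symbols without repetition: 8 × 7 = 56.
Total: 8 × 56 = 448.

448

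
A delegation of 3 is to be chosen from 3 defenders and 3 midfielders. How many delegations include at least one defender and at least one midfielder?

18

Unrestricted: C(6,3) = 20 ways to pick any 3 of the 6.
Selections missing a whole group: no defenders → C(3,3) = 1; no midfielders → C(3,3) = 1.
Both groups omitted at once is impossible, so 20 − 2 = 18.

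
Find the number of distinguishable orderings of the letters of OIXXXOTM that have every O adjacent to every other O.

Treat the 2 copies of O as a single block. The multiset to arrange is then {OO, I, M, T, X, X, X}, 7 items in all.
That gives (7)!/(3!) = 840 arrangements.

840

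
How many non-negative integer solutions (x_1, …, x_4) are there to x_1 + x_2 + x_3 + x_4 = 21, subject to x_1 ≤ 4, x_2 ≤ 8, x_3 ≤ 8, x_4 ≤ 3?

By stars and bars, unrestricted non-negative solutions to x_1+…+x_4 = 21 number C(21+3,3) = 2024.
Subtract solutions that violate a single cap (substitute x_i' = x_i − (cap_i+1)): x_1 ≥ 5 gives C(19,3) = 969; x_2 ≥ 9 gives C(15,3) = 455; x_3 ≥ 9 gives C(15,3) = 455; x_4 ≥ 4 gives C(20,3) = 1140. Together 3019.
Add back pairs where two caps are both exceeded: 120 + 120 + 455 + 20 + 165 + 165 = 1045.
Subtract triples: 0 + 20 + 20 + 0 = 40.
By inclusion–exclusion the count is 2024 − 3019 + 1045 − 40 = 10.

10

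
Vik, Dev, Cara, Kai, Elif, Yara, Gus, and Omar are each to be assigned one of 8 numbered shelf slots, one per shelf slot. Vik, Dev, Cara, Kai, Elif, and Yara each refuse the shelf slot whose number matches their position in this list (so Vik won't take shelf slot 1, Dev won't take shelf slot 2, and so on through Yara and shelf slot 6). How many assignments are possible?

Let Aᵢ (for 1 ≤ i ≤ 6) be the placements that put person i in their forbidden shelf slot. Any j of these fix j positions, leaving (8−j)! ways to fill the rest, and there are C(6,j) ways to pick which j.
By inclusion–exclusion, the number of valid placements is Σ_{j=0}^{6} (−1)^j C(6,j)·(8−j)!.
Computing: 40320 − 30240 + 10800 − 2400 + 360 − 36 + 2 = 18806.

18806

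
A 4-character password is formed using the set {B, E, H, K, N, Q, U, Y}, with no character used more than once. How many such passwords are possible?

1680

This is a permutation of 4 out of 8: P(8,4) = 8!/4!.
That product is 8 × 7 × 6 × 5 = 1680.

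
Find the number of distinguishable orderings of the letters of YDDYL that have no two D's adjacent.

18

Total arrangements of YDDYL: 5!/(2!·2!) = 30.
Arrangements with the D's together: treat DD as one letter, giving (4)!/(2!) = 12.
Hence 30 − 12 = 18.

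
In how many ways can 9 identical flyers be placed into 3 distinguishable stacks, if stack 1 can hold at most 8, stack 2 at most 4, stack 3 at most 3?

By stars and bars, unrestricted non-negative solutions to x_1+…+x_3 = 9 number C(9+2,2) = 55.
Subtract solutions that violate a single cap (substitute x_i' = x_i − (cap_i+1)): x_1 ≥ 9 gives C(2,2) = 1; x_2 ≥ 5 gives C(6,2) = 15; x_3 ≥ 4 gives C(7,2) = 21. Together 37.
Add back pairs where two caps are both exceeded: 0 + 0 + 1 = 1.
By inclusion–exclusion the count is 55 − 37 + 1 = 19.

19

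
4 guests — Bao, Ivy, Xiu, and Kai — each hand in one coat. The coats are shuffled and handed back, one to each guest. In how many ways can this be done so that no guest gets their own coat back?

Let Aᵢ be the assignments in which guest i gets their own coat. We want the size of the complement of A₁∪…∪A_4.
By inclusion–exclusion this is Σ_{j=0}^{4} (−1)^j C(4,j)·(4−j)!.
Computing: 24 − 24 + 12 − 4 + 1 = 9.

9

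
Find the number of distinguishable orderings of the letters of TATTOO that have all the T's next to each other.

12

Treat the 3 copies of T as a single block. The multiset to arrange is then {TTT, A, O, O}, 4 items in all.
That gives (4)!/(2!) = 12 arrangements.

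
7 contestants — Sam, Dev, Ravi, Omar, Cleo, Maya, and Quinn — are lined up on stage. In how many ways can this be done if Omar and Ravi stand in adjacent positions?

1440

Glue Omar and Ravi into one block (2 internal orders), leaving 6 units to arrange in a row.
So the count is 2·(6)! = 1440.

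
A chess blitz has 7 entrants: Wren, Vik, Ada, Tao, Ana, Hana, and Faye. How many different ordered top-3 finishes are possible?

210

This is an ordered selection of 3 from 7: P(7,3).
That gives 7 × 6 × 5 = 210.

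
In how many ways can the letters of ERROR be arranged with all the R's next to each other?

6

Treat the 3 copies of R as a single block. The multiset to arrange is then {RRR, E, O}, 3 items in all.
All 3 items are distinct, so there are (3)! = 6 arrangements.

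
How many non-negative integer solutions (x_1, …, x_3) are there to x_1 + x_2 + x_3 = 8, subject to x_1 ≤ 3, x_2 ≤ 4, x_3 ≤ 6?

17

By stars and bars, unrestricted non-negative solutions to x_1+…+x_3 = 8 number C(8+2,2) = 45.
Subtract solutions that violate a single cap (substitute x_i' = x_i − (cap_i+1)): x_1 ≥ 4 gives C(6,2) = 15; x_2 ≥ 5 gives C(5,2) = 10; x_3 ≥ 7 gives C(3,2) = 3. Together 28.
No two caps can be exceeded simultaneously, so the pair terms are all 0.
By inclusion–exclusion the count is 45 − 28 + 0 = 17.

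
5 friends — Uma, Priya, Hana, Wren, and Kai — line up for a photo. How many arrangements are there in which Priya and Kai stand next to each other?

Glue Priya and Kai into one block (2 internal orders), leaving 4 units to arrange in a row.
That gives 2 × 4! = 2 × 24 = 48.

48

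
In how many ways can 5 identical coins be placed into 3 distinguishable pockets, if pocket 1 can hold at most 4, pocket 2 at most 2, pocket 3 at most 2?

8

By stars and bars, unrestricted non-negative solutions to x_1+…+x_3 = 5 number C(5+2,2) = 21.
Subtract solutions that violate a single cap (substitute x_i' = x_i − (cap_i+1)): x_1 ≥ 5 gives C(2,2) = 1; x_2 ≥ 3 gives C(4,2) = 6; x_3 ≥ 3 gives C(4,2) = 6. Together 13.
No two caps can be exceeded simultaneously, so the pair terms are all 0.
By inclusion–exclusion the count is 21 − 13 + 0 = 8.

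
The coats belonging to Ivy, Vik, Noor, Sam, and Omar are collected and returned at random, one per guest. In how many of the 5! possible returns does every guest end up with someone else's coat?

44

Let Aᵢ be the assignments in which guest i gets their own coat. We want the size of the complement of A₁∪…∪A_5.
By inclusion–exclusion this is Σ_{j=0}^{5} (−1)^j C(5,j)·(5−j)!.
Computing: 120 − 120 + 60 − 20 + 5 − 1 = 44.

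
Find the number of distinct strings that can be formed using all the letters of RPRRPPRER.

504

RPRRPPRER has 9 letters with P appearing 3 times and R appearing 5 times.
The number of distinct arrangements is 9!/(5!·3!) = 362880/720 = 504.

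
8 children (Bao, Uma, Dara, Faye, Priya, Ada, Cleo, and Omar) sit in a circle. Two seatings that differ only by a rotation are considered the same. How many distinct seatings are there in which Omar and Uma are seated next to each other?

Glue Omar and Uma into a block (2 internal orders). Seating 7 units around a circle gives (6)! arrangements.
So 2 × (6)! = 2 × 720 = 1440.

1440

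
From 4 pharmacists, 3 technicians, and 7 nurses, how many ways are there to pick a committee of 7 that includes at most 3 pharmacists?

Split by how many pharmacists are chosen (0 through 3).
Sum: C(4,0)·C(10,7) + C(4,1)·C(10,6) + C(4,2)·C(10,5) + C(4,3)·C(10,4) = 120 + 840 + 1512 + 840 = 3312.

3312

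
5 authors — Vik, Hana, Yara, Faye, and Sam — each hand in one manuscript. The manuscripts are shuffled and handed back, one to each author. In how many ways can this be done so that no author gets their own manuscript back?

Let Aᵢ be the assignments in which author i gets their own manuscript. We want the size of the complement of A₁∪…∪A_5.
By inclusion–exclusion this is Σ_{j=0}^{5} (−1)^j C(5,j)·(5−j)!.
Computing: 120 − 120 + 60 − 20 + 5 − 1 = 44.

44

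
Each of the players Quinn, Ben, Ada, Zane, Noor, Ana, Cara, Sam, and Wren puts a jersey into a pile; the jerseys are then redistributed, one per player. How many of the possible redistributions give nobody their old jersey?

This is the derangement count D_9: permutations of 9 items with no fixed point.
By inclusion–exclusion this is Σ_{j=0}^{9} (−1)^j C(9,j)·(9−j)!.
Computing: 362880 − 362880 + 181440 − 60480 + 15120 − 3024 + 504 − 72 + 9 − 1 = 133496.

133496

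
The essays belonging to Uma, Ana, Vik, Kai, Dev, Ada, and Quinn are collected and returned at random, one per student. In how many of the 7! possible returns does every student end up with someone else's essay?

1854

This is the derangement count D_7: permutations of 7 items with no fixed point.
By inclusion–exclusion this is Σ_{j=0}^{7} (−1)^j C(7,j)·(7−j)!.
Computing: 5040 − 5040 + 2520 − 840 + 210 − 42 + 7 − 1 = 1854.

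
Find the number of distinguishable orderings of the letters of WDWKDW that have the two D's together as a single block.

Treat the 2 copies of D as a single block. The multiset to arrange is then {DD, K, W, W, W}, 5 items in all.
That gives (5)!/(3!) = 20 arrangements.

20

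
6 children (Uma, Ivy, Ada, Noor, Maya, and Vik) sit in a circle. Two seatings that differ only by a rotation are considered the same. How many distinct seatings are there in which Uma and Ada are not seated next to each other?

Without the restriction there are (5)! = 120 seatings.
Seatings with Uma beside Ada: treat them as a block with 2 internal orders, giving 2 × (4)! = 48.
Subtracting, 120 − 48 = 72.

72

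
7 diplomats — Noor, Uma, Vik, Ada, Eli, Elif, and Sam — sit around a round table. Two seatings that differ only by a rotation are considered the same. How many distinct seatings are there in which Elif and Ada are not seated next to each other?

480

Without the restriction there are (6)! = 720 seatings.
Those with Elif next to Ada: fuse the pair into one unit and seat 6 units around a circle — 2·(5)! = 240.
Subtracting, 720 − 240 = 480.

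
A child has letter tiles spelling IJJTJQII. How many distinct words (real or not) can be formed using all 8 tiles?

1120

IJJTJQII has 8 letters with I appearing 3 times and J appearing 3 times.
Dividing 8! = 40320 by 3!·3! = 36 for the repeated letters gives 1120.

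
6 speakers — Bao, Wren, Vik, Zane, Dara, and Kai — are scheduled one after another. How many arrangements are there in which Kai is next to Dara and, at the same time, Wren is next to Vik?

Treat {Kai,Dara} as one block (2 orders) and {Wren,Vik} as another (2 orders).
That leaves 4 units to arrange: 2 × 2 × 4! = 4 × 24 = 96.

96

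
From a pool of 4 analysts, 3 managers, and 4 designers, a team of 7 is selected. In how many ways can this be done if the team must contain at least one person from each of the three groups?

320

Unrestricted: C(11,7) = 330 ways to pick any 7 of the 11.
Subtract selections that omit an entire group: no analysts → C(7,7) = 1; no managers → C(8,7) = 8; no designers → C(7,7) = 1.
Add back selections omitting two groups (i.e. drawn from a single group): C(4,7) + C(3,7) + C(4,7) = 0.
By inclusion–exclusion: 330 − 10 + 0 = 320.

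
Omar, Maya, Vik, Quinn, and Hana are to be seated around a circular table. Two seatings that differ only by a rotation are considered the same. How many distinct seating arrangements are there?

Seat Omar anywhere (absorbing the rotational symmetry), then permute the other 4: (4)! = 24.

24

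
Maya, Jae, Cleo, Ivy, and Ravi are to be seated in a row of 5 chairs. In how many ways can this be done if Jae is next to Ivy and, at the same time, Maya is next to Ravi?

24

Treat {Jae,Ivy} as one block (2 orders) and {Maya,Ravi} as another (2 orders).
That leaves 3 units to arrange: 2 × 2 × 3! = 4 × 6 = 24.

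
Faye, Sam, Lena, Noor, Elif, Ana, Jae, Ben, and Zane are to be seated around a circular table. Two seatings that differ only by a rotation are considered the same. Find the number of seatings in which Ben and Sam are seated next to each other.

10080

Treat {Ben, Sam} as one unit (2 internal orders) and seat the resulting 8 units around the table: (7)! circular arrangements.
So 2 × (7)! = 2 × 5040 = 10080.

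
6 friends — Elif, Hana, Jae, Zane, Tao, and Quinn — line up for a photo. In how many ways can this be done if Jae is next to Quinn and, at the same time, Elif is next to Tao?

96

Treat {Jae,Quinn} as one block (2 orders) and {Elif,Tao} as another (2 orders).
That leaves 4 units to arrange: 2 × 2 × 4! = 4 × 24 = 96.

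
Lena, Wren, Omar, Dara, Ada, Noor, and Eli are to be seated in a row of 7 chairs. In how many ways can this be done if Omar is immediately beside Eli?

1440

Place the 5 others and the Omar-Eli pair as 6 objects in a line; the pair has 2 internal arrangements.
So the count is 2·(6)! = 1440.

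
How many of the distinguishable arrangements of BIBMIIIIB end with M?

With the last slot taken by M, it remains to arrange the other 8 letters (BIBIIIIB).
Those 8 letters have B appearing 3 times and I appearing 5 times, giving (8)!/(5!·3!) = 56.

56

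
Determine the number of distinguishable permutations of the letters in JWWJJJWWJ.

Letter multiplicities in JWWJJJWWJ: J×5, W×4.
Dividing 9! = 362880 by 5!·4! = 2880 for the repeated letters gives 126.

126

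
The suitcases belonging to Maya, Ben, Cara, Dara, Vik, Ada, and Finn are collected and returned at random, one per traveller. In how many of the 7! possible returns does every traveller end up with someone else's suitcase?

1854

Let Aᵢ be the assignments in which traveller i gets their own suitcase. We want the size of the complement of A₁∪…∪A_7.
By inclusion–exclusion this is Σ_{j=0}^{7} (−1)^j C(7,j)·(7−j)!.
Computing: 5040 − 5040 + 2520 − 840 + 210 − 42 + 7 − 1 = 1854.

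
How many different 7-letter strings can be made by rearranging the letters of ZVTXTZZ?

420

Letter multiplicities in ZVTXTZZ: T×2, V×1, X×1, Z×3.
The number of distinct arrangements is 7!/(3!·2!) = 5040/12 = 420.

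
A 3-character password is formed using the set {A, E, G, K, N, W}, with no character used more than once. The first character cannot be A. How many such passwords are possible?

The first character has 6−1 = 5 choices (anything except A).
The remaining 2 characters are filled from the other 5 symbols without repetition: 5 × 4 = 20.
Total: 5 × 20 = 100.

100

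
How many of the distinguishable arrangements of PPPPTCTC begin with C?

With the first slot taken by C, it remains to arrange the other 7 letters (PPPPTTC).
Those 7 letters have P appearing 4 times and T appearing twice, giving (7)!/(4!·2!) = 105.

105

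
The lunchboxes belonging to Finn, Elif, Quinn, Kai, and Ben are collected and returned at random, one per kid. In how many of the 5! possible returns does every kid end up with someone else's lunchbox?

Let Aᵢ be the assignments in which kid i gets their own lunchbox. We want the size of the complement of A₁∪…∪A_5.
By inclusion–exclusion this is Σ_{j=0}^{5} (−1)^j C(5,j)·(5−j)!.
Computing: 120 − 120 + 60 − 20 + 5 − 1 = 44.

44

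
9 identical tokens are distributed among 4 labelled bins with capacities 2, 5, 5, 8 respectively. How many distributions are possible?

Ignoring the caps, the number of non-negative solutions to x_1+…+x_4 = 9 is C(12,3) = 220.
Subtract solutions that violate a single cap (substitute x_i' = x_i − (cap_i+1)): x_1 ≥ 3 gives C(9,3) = 84; x_2 ≥ 6 gives C(6,3) = 20; x_3 ≥ 6 gives C(6,3) = 20; x_4 ≥ 9 gives C(3,3) = 1. Together 125.
Add back pairs where two caps are both exceeded: 1 + 1 + 0 + 0 + 0 + 0 = 2.
By inclusion–exclusion the count is 220 − 125 + 2 = 97.

97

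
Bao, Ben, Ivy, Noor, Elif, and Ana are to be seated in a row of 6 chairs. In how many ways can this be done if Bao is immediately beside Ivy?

240

Glue Bao and Ivy into one block (2 internal orders), leaving 5 units to arrange in a row.
That gives 2 × 5! = 2 × 120 = 240.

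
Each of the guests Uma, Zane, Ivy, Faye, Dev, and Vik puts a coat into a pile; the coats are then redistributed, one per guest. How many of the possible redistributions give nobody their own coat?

265

Count assignments avoiding every fixed point. For any j of the 6 guests fixed to their own coat, the other 6−j can be arranged in (6−j)! ways.
By inclusion–exclusion this is Σ_{j=0}^{6} (−1)^j C(6,j)·(6−j)!.
Computing: 720 − 720 + 360 − 120 + 30 − 6 + 1 = 265.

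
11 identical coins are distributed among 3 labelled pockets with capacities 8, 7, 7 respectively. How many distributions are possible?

52

By stars and bars, unrestricted non-negative solutions to x_1+…+x_3 = 11 number C(11+2,2) = 78.
Subtract solutions that violate a single cap (substitute x_i' = x_i − (cap_i+1)): x_1 ≥ 9 gives C(4,2) = 6; x_2 ≥ 8 gives C(5,2) = 10; x_3 ≥ 8 gives C(5,2) = 10. Together 26.
No two caps can be exceeded simultaneously, so the pair terms are all 0.
By inclusion–exclusion the count is 78 − 26 + 0 = 52.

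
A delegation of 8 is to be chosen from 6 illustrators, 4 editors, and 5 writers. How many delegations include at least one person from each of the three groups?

6216

With no constraint there are C(15,8) = 6435 possible selections.
Subtract selections that omit an entire group: no illustrators → C(9,8) = 9; no editors → C(11,8) = 165; no writers → C(10,8) = 45.
Add back selections omitting two groups (i.e. drawn from a single group): C(6,8) + C(4,8) + C(5,8) = 0.
By inclusion–exclusion: 6435 − 219 + 0 = 6216.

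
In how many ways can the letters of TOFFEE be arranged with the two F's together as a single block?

60

Treat the 2 copies of F as a single block. The multiset to arrange is then {FF, E, E, O, T}, 5 items in all.
That gives (5)!/(2!) = 60 arrangements.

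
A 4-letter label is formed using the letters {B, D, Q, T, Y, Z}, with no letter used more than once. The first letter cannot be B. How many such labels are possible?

The first letter has 6−1 = 5 choices (anything except B).
The remaining 3 letters are filled from the other 5 symbols without repetition: 5 × 4 × 3 = 60.
Total: 5 × 60 = 300.

300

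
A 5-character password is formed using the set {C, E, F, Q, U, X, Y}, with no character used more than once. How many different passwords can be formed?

With no repetition, fill the 5 characters in order: 7 choices, then 6, down to 3.
That product is 7 × 6 × 5 × 4 × 3 = 2520.

2520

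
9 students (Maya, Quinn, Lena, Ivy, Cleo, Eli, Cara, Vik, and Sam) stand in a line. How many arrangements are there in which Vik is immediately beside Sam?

80640

Place the 7 others and the Vik-Sam pair as 8 objects in a line; the pair has 2 internal arrangements.
So the count is 2·(8)! = 80640.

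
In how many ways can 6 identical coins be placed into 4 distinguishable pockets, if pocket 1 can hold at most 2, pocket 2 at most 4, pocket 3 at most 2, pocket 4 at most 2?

23

By stars and bars, unrestricted non-negative solutions to x_1+…+x_4 = 6 number C(6+3,3) = 84.
Subtract solutions that violate a single cap (substitute x_i' = x_i − (cap_i+1)): x_1 ≥ 3 gives C(6,3) = 20; x_2 ≥ 5 gives C(4,3) = 4; x_3 ≥ 3 gives C(6,3) = 20; x_4 ≥ 3 gives C(6,3) = 20. Together 64.
Add back pairs where two caps are both exceeded: 0 + 1 + 1 + 0 + 0 + 1 = 3.
By inclusion–exclusion the count is 84 − 64 + 3 = 23.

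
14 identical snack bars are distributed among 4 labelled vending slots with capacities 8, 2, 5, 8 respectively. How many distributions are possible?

115

Ignoring the caps, the number of non-negative solutions to x_1+…+x_4 = 14 is C(17,3) = 680.
Subtract solutions that violate a single cap (substitute x_i' = x_i − (cap_i+1)): x_1 ≥ 9 gives C(8,3) = 56; x_2 ≥ 3 gives C(14,3) = 364; x_3 ≥ 6 gives C(11,3) = 165; x_4 ≥ 9 gives C(8,3) = 56. Together 641.
Add back pairs where two caps are both exceeded: 10 + 0 + 0 + 56 + 10 + 0 = 76.
By inclusion–exclusion the count is 680 − 641 + 76 = 115.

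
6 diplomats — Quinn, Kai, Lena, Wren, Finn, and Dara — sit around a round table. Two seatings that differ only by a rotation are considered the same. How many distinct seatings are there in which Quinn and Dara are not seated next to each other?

All circular seatings of 6 people number (5)! = 120.
Seatings with Quinn beside Dara: treat them as a block with 2 internal orders, giving 2 × (4)! = 48.
Subtracting, 120 − 48 = 72.

72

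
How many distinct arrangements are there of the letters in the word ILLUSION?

ILLUSION has 8 letters with I appearing twice and L appearing twice.
The number of distinct arrangements is 8!/(2!·2!) = 40320/4 = 10080.

10080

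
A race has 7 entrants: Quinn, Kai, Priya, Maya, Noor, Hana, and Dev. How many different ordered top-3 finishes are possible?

210

There are 7 choices for 1st place, 6 for 2nd, and 5 for 3rd.
That gives 7 × 6 × 5 = 210.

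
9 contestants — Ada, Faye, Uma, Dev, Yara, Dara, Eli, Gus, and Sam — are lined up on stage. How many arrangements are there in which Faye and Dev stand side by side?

80640

Place the 7 others and the Faye-Dev pair as 8 objects in a line; the pair has 2 internal arrangements.
So the count is 2·(8)! = 80640.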